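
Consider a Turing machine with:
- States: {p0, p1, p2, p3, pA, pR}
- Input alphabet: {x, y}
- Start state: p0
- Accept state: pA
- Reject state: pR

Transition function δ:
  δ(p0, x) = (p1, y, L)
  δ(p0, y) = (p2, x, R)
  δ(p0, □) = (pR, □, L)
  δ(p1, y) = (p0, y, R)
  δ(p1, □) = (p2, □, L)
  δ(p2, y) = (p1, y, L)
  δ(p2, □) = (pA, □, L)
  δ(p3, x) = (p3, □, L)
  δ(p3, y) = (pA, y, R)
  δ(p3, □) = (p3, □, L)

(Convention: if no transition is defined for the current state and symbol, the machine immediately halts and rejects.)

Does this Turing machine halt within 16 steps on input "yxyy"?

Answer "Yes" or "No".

Execution trace:
Initial: [p0]yxyy
Step 1: δ(p0, y) = (p2, x, R) → x[p2]xyy

No transition is defined for δ(p2, x). By convention the machine halts and rejects.
The machine halted after 1 step (within the 16-step bound).

Answer: Yes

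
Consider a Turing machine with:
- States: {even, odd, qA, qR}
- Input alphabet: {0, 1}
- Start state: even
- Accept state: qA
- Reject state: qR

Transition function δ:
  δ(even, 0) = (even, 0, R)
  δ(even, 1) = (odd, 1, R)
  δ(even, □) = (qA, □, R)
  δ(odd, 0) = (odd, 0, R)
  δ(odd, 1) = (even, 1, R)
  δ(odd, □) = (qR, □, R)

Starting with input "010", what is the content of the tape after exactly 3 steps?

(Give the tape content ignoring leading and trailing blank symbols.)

Execution trace:
Initial: [even]010
Step 1: δ(even, 0) = (even, 0, R) → 0[even]10
Step 2: δ(even, 1) = (odd, 1, R) → 01[odd]0
Step 3: δ(odd, 0) = (odd, 0, R) → 010[odd]□

After 3 steps, the tape (ignoring leading/trailing blanks) is: 010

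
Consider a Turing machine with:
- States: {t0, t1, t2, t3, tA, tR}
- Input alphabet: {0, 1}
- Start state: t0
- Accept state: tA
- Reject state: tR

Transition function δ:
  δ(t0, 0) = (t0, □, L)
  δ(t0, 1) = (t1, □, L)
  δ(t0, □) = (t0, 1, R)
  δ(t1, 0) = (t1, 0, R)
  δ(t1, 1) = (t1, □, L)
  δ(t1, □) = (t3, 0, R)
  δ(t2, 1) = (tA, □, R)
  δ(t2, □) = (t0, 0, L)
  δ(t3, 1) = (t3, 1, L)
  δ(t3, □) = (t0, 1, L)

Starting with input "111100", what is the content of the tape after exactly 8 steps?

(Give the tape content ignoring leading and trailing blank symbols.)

Execution trace:
Initial: [t0]111100
Step 1: δ(t0, 1) = (t1, □, L) → [t1]□□11100
Step 2: δ(t1, □) = (t3, 0, R) → 0[t3]□11100
Step 3: δ(t3, □) = (t0, 1, L) → [t0]0111100
Step 4: δ(t0, 0) = (t0, □, L) → [t0]□□111100
Step 5: δ(t0, □) = (t0, 1, R) → 1[t0]□111100
Step 6: δ(t0, □) = (t0, 1, R) → 11[t0]111100
Step 7: δ(t0, 1) = (t1, □, L) → 1[t1]1□11100
Step 8: δ(t1, 1) = (t1, □, L) → [t1]1□□11100

After 8 steps, the tape (ignoring leading/trailing blanks) is: 1□□11100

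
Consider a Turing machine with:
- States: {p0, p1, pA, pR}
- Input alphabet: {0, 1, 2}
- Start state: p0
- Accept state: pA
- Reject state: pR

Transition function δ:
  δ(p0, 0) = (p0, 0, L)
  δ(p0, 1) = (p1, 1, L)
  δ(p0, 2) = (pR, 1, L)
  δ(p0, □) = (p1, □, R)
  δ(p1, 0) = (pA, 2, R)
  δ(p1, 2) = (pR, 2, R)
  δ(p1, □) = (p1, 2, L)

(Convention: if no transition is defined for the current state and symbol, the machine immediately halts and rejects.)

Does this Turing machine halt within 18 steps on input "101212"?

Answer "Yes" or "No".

Execution trace:
Initial: [p0]101212
Step 1: δ(p0, 1) = (p1, 1, L) → [p1]□101212
Step 2: δ(p1, □) = (p1, 2, L) → [p1]□2101212
Step 3: δ(p1, □) = (p1, 2, L) → [p1]□22101212
Step 4: δ(p1, □) = (p1, 2, L) → [p1]□222101212
Step 5: δ(p1, □) = (p1, 2, L) → [p1]□2222101212
Step 6: δ(p1, □) = (p1, 2, L) → [p1]□22222101212
Step 7: δ(p1, □) = (p1, 2, L) → [p1]□222222101212
Step 8: δ(p1, □) = (p1, 2, L) → [p1]□2222222101212
Step 9: δ(p1, □) = (p1, 2, L) → [p1]□22222222101212
Step 10: δ(p1, □) = (p1, 2, L) → [p1]□222222222101212
Step 11: δ(p1, □) = (p1, 2, L) → [p1]□2222222222101212
Step 12: δ(p1, □) = (p1, 2, L) → [p1]□22222222222101212
Step 13: δ(p1, □) = (p1, 2, L) → [p1]□222222222222101212
Step 14: δ(p1, □) = (p1, 2, L) → [p1]□2222222222222101212
Step 15: δ(p1, □) = (p1, 2, L) → [p1]□22222222222222101212
Step 16: δ(p1, □) = (p1, 2, L) → [p1]□222222222222222101212
Step 17: δ(p1, □) = (p1, 2, L) → [p1]□2222222222222222101212
Step 18: δ(p1, □) = (p1, 2, L) → [p1]□22222222222222222101212

The machine has not reached a halting state after 18 steps.
The machine did not halt within the 18-step bound.

Answer: No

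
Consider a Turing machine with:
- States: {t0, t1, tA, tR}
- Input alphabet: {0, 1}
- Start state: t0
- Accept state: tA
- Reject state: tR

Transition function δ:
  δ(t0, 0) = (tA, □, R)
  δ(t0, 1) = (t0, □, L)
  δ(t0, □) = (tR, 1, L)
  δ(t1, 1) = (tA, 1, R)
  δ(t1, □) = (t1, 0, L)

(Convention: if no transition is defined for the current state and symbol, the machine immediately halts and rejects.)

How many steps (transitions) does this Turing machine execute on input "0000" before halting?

Execution trace:
Initial: [t0]0000
Step 1: δ(t0, 0) = (tA, □, R) → □[tA]000

The machine reaches the accept state tA and halts.

The machine executed 1 step before halting.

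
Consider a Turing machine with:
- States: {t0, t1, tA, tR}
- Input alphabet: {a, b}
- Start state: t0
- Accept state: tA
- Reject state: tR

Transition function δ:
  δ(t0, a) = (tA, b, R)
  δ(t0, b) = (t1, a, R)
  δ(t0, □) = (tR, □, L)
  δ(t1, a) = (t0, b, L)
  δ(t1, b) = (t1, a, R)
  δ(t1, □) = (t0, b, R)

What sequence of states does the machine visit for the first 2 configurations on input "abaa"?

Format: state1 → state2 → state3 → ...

Execution trace:
Initial: [t0]abaa
Step 1: δ(t0, a) = (tA, b, R) → b[tA]baa

The machine reaches the accept state tA and halts.

State sequence: t0 → tA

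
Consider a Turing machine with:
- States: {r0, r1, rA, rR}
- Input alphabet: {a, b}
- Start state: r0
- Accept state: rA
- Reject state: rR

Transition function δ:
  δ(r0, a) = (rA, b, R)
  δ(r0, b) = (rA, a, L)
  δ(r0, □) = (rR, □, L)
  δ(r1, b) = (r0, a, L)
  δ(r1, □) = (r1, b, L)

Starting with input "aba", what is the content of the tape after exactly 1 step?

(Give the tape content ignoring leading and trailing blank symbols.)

Execution trace:
Initial: [r0]aba
Step 1: δ(r0, a) = (rA, b, R) → b[rA]ba

The machine reaches the accept state rA and halts.

After 1 step, the tape (ignoring leading/trailing blanks) is: bba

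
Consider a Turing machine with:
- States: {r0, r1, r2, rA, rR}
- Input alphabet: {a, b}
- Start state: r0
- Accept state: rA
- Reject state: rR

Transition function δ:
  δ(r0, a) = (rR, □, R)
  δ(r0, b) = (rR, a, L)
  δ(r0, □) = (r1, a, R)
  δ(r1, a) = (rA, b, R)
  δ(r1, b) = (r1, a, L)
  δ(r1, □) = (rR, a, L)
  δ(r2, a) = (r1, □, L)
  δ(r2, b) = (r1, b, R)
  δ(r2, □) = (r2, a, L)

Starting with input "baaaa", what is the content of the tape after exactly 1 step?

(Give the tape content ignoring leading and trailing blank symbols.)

Execution trace:
Initial: [r0]baaaa
Step 1: δ(r0, b) = (rR, a, L) → [rR]□aaaaa

The machine reaches the reject state rR and halts.

After 1 step, the tape (ignoring leading/trailing blanks) is: aaaaa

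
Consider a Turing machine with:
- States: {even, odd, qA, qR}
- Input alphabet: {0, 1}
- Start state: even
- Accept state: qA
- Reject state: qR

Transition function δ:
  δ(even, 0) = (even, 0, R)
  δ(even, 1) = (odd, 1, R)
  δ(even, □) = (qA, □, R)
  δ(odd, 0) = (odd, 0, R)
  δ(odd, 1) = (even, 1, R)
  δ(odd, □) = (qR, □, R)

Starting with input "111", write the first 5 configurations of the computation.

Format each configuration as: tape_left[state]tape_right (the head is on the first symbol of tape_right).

Transitions applied:
Step 1: δ(even, 1) = (odd, 1, R)
Step 2: δ(odd, 1) = (even, 1, R)
Step 3: δ(even, 1) = (odd, 1, R)
Step 4: δ(odd, □) = (qR, □, R)

The first 5 configurations are:
[even]111 ⊢ 1[odd]11 ⊢ 11[even]1 ⊢ 111[odd]□ ⊢ 111□[qR]□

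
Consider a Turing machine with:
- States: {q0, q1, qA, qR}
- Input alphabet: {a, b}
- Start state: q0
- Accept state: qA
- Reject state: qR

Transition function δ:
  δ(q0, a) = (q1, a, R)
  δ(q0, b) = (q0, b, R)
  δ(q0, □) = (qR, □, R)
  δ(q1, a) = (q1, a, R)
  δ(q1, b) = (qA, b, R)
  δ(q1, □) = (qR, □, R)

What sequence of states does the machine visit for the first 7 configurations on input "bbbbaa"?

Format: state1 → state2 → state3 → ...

Execution trace:
Initial: [q0]bbbbaa
Step 1: δ(q0, b) = (q0, b, R) → b[q0]bbbaa
Step 2: δ(q0, b) = (q0, b, R) → bb[q0]bbaa
Step 3: δ(q0, b) = (q0, b, R) → bbb[q0]baa
Step 4: δ(q0, b) = (q0, b, R) → bbbb[q0]aa
Step 5: δ(q0, a) = (q1, a, R) → bbbba[q1]a
Step 6: δ(q1, a) = (q1, a, R) → bbbbaa[q1]□

State sequence: q0 → q0 → q0 → q0 → q0 → q1 → q1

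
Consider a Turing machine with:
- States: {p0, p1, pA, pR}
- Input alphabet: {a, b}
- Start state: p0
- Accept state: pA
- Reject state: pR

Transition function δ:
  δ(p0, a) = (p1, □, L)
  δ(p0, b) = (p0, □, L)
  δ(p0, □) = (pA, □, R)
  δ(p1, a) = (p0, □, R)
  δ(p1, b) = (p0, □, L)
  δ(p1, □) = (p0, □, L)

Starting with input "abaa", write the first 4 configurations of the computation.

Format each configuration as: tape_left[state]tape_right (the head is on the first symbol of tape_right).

Transitions applied:
Step 1: δ(p0, a) = (p1, □, L)
Step 2: δ(p1, □) = (p0, □, L)
Step 3: δ(p0, □) = (pA, □, R)

The first 4 configurations are:
[p0]abaa ⊢ [p1]□□baa ⊢ [p0]□□□baa ⊢ □[pA]□□baa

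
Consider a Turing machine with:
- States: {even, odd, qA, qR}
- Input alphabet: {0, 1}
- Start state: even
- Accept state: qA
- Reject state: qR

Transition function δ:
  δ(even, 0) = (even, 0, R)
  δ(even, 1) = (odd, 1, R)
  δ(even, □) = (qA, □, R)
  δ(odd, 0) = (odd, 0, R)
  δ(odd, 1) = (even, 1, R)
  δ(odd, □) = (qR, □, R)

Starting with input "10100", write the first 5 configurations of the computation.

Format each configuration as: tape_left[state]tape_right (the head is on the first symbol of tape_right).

Transitions applied:
Step 1: δ(even, 1) = (odd, 1, R)
Step 2: δ(odd, 0) = (odd, 0, R)
Step 3: δ(odd, 1) = (even, 1, R)
Step 4: δ(even, 0) = (even, 0, R)

The first 5 configurations are:
[even]10100 ⊢ 1[odd]0100 ⊢ 10[odd]100 ⊢ 101[even]00 ⊢ 1010[even]0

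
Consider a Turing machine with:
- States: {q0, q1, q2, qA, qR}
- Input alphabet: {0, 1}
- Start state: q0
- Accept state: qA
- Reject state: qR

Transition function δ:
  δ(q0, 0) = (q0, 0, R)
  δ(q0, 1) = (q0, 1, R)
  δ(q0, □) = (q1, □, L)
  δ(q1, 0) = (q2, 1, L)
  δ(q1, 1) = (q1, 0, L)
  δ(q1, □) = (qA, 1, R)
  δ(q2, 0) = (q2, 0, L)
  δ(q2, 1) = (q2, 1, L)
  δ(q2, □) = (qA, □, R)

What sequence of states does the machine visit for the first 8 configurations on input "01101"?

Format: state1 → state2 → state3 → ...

Execution trace:
Initial: [q0]01101
Step 1: δ(q0, 0) = (q0, 0, R) → 0[q0]1101
Step 2: δ(q0, 1) = (q0, 1, R) → 01[q0]101
Step 3: δ(q0, 1) = (q0, 1, R) → 011[q0]01
Step 4: δ(q0, 0) = (q0, 0, R) → 0110[q0]1
Step 5: δ(q0, 1) = (q0, 1, R) → 01101[q0]□
Step 6: δ(q0, □) = (q1, □, L) → 0110[q1]1□
Step 7: δ(q1, 1) = (q1, 0, L) → 011[q1]00□

State sequence: q0 → q0 → q0 → q0 → q0 → q0 → q1 → q1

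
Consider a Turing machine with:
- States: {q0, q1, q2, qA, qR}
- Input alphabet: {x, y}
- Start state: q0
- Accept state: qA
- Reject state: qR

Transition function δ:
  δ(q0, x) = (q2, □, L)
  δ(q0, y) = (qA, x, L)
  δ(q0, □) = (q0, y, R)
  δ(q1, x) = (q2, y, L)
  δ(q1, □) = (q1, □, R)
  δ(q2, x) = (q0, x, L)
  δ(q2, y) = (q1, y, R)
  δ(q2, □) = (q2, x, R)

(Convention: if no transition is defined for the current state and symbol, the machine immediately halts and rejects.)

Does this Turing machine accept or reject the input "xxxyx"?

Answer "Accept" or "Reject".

Execution trace:
Initial: [q0]xxxyx
Step 1: δ(q0, x) = (q2, □, L) → [q2]□□xxyx
Step 2: δ(q2, □) = (q2, x, R) → x[q2]□xxyx
Step 3: δ(q2, □) = (q2, x, R) → xx[q2]xxyx
Step 4: δ(q2, x) = (q0, x, L) → x[q0]xxxyx
Step 5: δ(q0, x) = (q2, □, L) → [q2]x□xxyx
Step 6: δ(q2, x) = (q0, x, L) → [q0]□x□xxyx
Step 7: δ(q0, □) = (q0, y, R) → y[q0]x□xxyx
Step 8: δ(q0, x) = (q2, □, L) → [q2]y□□xxyx
Step 9: δ(q2, y) = (q1, y, R) → y[q1]□□xxyx
Step 10: δ(q1, □) = (q1, □, R) → y□[q1]□xxyx
Step 11: δ(q1, □) = (q1, □, R) → y□□[q1]xxyx
Step 12: δ(q1, x) = (q2, y, L) → y□[q2]□yxyx
Step 13: δ(q2, □) = (q2, x, R) → y□x[q2]yxyx
Step 14: δ(q2, y) = (q1, y, R) → y□xy[q1]xyx
Step 15: δ(q1, x) = (q2, y, L) → y□x[q2]yyyx
Step 16: δ(q2, y) = (q1, y, R) → y□xy[q1]yyx

No transition is defined for δ(q1, y). By convention the machine halts and rejects.

Answer: Reject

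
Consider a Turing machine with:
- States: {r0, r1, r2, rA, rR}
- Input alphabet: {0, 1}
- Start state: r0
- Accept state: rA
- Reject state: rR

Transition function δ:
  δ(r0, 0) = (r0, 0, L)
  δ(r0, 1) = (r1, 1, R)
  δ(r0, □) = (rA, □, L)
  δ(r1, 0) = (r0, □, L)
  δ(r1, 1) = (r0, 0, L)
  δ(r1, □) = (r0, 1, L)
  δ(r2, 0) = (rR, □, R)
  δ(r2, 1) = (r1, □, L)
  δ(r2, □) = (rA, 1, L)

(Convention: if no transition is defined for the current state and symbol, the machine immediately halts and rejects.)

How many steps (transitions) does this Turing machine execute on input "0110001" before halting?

Execution trace:
Initial: [r0]0110001
Step 1: δ(r0, 0) = (r0, 0, L) → [r0]□0110001
Step 2: δ(r0, □) = (rA, □, L) → [rA]□□0110001

The machine reaches the accept state rA and halts.

The machine executed 2 steps before halting.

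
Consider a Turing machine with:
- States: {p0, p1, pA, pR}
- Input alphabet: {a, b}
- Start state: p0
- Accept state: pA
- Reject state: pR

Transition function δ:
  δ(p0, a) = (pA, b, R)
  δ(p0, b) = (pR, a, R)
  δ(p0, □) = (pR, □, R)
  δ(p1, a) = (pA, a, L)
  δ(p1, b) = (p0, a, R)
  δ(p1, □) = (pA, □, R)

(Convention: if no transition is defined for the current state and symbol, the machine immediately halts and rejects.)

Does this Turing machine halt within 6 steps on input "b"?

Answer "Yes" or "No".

Execution trace:
Initial: [p0]b
Step 1: δ(p0, b) = (pR, a, R) → a[pR]□

The machine reaches the reject state pR and halts.
The machine halted after 1 step (within the 6-step bound).

Answer: Yes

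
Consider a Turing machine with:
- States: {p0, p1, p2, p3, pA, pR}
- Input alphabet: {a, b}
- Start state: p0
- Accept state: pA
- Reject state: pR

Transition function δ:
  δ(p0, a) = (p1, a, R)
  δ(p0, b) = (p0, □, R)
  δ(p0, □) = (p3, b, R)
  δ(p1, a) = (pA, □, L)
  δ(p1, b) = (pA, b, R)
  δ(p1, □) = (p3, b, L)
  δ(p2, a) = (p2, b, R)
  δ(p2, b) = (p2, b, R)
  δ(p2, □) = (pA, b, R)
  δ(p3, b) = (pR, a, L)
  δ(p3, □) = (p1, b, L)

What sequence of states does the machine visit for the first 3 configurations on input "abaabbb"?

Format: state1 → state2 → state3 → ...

Execution trace:
Initial: [p0]abaabbb
Step 1: δ(p0, a) = (p1, a, R) → a[p1]baabbb
Step 2: δ(p1, b) = (pA, b, R) → ab[pA]aabbb

The machine reaches the accept state pA and halts.

State sequence: p0 → p1 → pA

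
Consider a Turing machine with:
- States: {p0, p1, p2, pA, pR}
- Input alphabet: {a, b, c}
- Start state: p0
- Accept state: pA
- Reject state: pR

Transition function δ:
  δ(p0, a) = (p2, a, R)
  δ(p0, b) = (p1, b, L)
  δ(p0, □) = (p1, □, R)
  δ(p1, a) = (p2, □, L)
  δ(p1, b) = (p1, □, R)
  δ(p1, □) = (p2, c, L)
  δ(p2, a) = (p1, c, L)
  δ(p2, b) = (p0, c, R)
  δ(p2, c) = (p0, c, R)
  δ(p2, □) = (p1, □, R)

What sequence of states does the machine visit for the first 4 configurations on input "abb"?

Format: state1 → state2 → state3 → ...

Execution trace:
Initial: [p0]abb
Step 1: δ(p0, a) = (p2, a, R) → a[p2]bb
Step 2: δ(p2, b) = (p0, c, R) → ac[p0]b
Step 3: δ(p0, b) = (p1, b, L) → a[p1]cb

No transition is defined for δ(p1, c). By convention the machine halts and rejects.

State sequence: p0 → p2 → p0 → p1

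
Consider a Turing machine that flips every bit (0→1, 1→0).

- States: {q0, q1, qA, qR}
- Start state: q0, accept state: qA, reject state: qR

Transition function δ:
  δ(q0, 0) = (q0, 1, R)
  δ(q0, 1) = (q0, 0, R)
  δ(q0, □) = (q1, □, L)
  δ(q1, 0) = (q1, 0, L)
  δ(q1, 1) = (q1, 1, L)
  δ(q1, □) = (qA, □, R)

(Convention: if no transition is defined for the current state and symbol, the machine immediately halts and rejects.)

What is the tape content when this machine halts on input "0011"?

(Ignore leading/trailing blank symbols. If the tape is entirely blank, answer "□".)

Execution trace:
Initial: [q0]0011
Step 1: δ(q0, 0) = (q0, 1, R) → 1[q0]011
Step 2: δ(q0, 0) = (q0, 1, R) → 11[q0]11
Step 3: δ(q0, 1) = (q0, 0, R) → 110[q0]1
Step 4: δ(q0, 1) = (q0, 0, R) → 1100[q0]□
Step 5: δ(q0, □) = (q1, □, L) → 110[q1]0□
Step 6: δ(q1, 0) = (q1, 0, L) → 11[q1]00□
Step 7: δ(q1, 0) = (q1, 0, L) → 1[q1]100□
Step 8: δ(q1, 1) = (q1, 1, L) → [q1]1100□
Step 9: δ(q1, 1) = (q1, 1, L) → [q1]□1100□
Step 10: δ(q1, □) = (qA, □, R) → □[qA]1100□

The machine reaches the accept state qA and halts.

Final tape (ignoring leading/trailing blanks): 1100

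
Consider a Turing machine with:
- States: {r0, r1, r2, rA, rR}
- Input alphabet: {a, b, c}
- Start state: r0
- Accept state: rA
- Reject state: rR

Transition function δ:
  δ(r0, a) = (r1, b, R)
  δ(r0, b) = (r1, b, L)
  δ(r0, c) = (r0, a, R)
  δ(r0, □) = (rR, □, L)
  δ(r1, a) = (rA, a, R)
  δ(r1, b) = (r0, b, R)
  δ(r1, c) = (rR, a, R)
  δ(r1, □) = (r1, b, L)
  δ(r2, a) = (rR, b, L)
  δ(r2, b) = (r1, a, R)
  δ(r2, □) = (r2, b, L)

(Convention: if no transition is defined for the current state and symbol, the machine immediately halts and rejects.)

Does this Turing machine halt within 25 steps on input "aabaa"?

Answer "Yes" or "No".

Execution trace:
Initial: [r0]aabaa
Step 1: δ(r0, a) = (r1, b, R) → b[r1]abaa
Step 2: δ(r1, a) = (rA, a, R) → ba[rA]baa

The machine reaches the accept state rA and halts.
The machine halted after 2 steps (within the 25-step bound).

Answer: Yes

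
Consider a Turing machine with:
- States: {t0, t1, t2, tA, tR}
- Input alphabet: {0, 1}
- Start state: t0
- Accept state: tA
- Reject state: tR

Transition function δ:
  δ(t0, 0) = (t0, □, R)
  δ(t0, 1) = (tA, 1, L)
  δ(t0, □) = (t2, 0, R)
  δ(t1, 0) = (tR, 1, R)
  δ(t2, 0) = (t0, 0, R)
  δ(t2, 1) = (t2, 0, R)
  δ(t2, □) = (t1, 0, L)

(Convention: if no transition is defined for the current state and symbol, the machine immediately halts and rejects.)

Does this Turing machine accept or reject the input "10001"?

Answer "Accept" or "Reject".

Execution trace:
Initial: [t0]10001
Step 1: δ(t0, 1) = (tA, 1, L) → [tA]□10001

The machine reaches the accept state tA and halts.

Answer: Accept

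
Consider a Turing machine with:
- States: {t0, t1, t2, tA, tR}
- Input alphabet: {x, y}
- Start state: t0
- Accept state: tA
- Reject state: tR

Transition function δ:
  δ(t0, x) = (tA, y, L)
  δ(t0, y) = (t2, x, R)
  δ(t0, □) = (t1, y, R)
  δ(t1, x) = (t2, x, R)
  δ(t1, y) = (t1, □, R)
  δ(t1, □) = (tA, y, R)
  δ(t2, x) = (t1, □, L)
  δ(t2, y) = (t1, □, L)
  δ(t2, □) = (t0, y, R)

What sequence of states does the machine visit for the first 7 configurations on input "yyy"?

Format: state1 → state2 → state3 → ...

Execution trace:
Initial: [t0]yyy
Step 1: δ(t0, y) = (t2, x, R) → x[t2]yy
Step 2: δ(t2, y) = (t1, □, L) → [t1]x□y
Step 3: δ(t1, x) = (t2, x, R) → x[t2]□y
Step 4: δ(t2, □) = (t0, y, R) → xy[t0]y
Step 5: δ(t0, y) = (t2, x, R) → xyx[t2]□
Step 6: δ(t2, □) = (t0, y, R) → xyxy[t0]□

State sequence: t0 → t2 → t1 → t2 → t0 → t2 → t0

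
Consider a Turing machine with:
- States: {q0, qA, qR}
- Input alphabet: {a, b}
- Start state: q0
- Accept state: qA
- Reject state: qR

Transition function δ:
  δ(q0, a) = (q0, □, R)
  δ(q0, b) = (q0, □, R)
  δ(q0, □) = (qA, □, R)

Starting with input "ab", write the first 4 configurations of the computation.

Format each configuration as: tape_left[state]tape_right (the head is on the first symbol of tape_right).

Transitions applied:
Step 1: δ(q0, a) = (q0, □, R)
Step 2: δ(q0, b) = (q0, □, R)
Step 3: δ(q0, □) = (qA, □, R)

The first 4 configurations are:
[q0]ab ⊢ □[q0]b ⊢ □□[q0]□ ⊢ □□□[qA]□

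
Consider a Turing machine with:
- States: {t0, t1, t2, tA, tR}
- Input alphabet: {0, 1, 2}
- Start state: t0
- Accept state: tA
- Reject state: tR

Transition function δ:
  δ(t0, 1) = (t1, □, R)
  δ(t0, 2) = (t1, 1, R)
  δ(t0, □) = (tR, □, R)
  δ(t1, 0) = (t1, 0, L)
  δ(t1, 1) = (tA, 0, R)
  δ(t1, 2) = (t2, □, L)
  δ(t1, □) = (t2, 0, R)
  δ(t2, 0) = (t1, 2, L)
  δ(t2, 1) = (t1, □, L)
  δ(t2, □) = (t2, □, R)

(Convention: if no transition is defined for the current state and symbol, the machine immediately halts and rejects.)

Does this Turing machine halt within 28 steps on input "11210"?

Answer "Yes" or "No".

Execution trace:
Initial: [t0]11210
Step 1: δ(t0, 1) = (t1, □, R) → □[t1]1210
Step 2: δ(t1, 1) = (tA, 0, R) → □0[tA]210

The machine reaches the accept state tA and halts.
The machine halted after 2 steps (within the 28-step bound).

Answer: Yes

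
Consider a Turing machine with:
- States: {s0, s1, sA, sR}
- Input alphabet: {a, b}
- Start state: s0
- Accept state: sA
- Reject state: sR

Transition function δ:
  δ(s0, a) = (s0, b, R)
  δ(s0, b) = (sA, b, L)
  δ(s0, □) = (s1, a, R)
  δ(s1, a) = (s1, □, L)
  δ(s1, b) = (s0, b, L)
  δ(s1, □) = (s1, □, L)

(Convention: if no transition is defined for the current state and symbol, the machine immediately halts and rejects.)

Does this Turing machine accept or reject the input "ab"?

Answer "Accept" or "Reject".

Execution trace:
Initial: [s0]ab
Step 1: δ(s0, a) = (s0, b, R) → b[s0]b
Step 2: δ(s0, b) = (sA, b, L) → [sA]bb

The machine reaches the accept state sA and halts.

Answer: Accept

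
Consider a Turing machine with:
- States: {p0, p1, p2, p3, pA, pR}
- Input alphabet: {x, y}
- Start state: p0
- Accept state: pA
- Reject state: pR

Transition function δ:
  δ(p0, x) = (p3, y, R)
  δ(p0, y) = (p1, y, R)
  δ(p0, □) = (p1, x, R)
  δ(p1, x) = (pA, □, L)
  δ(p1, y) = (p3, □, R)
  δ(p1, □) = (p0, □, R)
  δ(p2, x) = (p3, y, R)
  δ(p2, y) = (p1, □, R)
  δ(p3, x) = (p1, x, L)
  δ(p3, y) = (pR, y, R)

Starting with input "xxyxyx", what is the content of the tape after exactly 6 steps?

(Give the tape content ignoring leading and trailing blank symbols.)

Execution trace:
Initial: [p0]xxyxyx
Step 1: δ(p0, x) = (p3, y, R) → y[p3]xyxyx
Step 2: δ(p3, x) = (p1, x, L) → [p1]yxyxyx
Step 3: δ(p1, y) = (p3, □, R) → □[p3]xyxyx
Step 4: δ(p3, x) = (p1, x, L) → [p1]□xyxyx
Step 5: δ(p1, □) = (p0, □, R) → □[p0]xyxyx
Step 6: δ(p0, x) = (p3, y, R) → □y[p3]yxyx

After 6 steps, the tape (ignoring leading/trailing blanks) is: yyxyx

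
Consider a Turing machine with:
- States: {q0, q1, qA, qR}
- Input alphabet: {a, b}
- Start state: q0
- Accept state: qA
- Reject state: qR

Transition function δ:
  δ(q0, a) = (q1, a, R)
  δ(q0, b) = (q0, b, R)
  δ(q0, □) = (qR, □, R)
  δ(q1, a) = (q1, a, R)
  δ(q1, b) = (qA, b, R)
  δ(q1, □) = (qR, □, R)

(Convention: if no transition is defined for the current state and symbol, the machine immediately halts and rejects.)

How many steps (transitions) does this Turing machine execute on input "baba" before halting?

Execution trace:
Initial: [q0]baba
Step 1: δ(q0, b) = (q0, b, R) → b[q0]aba
Step 2: δ(q0, a) = (q1, a, R) → ba[q1]ba
Step 3: δ(q1, b) = (qA, b, R) → bab[qA]a

The machine reaches the accept state qA and halts.

The machine executed 3 steps before halting.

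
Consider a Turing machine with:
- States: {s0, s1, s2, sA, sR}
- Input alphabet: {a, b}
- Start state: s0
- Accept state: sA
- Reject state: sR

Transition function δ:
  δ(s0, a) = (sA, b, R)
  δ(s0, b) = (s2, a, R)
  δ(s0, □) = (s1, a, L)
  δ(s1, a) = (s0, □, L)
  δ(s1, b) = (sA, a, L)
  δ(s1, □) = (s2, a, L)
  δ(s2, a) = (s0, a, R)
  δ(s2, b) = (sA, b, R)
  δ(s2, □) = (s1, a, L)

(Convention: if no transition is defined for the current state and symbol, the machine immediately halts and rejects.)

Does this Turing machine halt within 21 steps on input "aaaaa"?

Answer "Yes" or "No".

Execution trace:
Initial: [s0]aaaaa
Step 1: δ(s0, a) = (sA, b, R) → b[sA]aaaa

The machine reaches the accept state sA and halts.
The machine halted after 1 step (within the 21-step bound).

Answer: Yes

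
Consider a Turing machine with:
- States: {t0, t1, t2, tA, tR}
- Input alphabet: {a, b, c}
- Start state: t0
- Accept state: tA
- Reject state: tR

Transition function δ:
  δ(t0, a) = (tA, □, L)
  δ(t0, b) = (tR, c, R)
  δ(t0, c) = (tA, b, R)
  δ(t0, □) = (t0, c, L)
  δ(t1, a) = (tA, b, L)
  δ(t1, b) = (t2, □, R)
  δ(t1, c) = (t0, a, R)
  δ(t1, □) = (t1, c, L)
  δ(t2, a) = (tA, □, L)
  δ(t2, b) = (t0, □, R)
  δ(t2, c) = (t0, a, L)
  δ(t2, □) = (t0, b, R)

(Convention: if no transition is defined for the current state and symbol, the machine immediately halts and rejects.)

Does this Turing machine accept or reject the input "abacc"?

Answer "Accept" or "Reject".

Execution trace:
Initial: [t0]abacc
Step 1: δ(t0, a) = (tA, □, L) → [tA]□□bacc

The machine reaches the accept state tA and halts.

Answer: Accept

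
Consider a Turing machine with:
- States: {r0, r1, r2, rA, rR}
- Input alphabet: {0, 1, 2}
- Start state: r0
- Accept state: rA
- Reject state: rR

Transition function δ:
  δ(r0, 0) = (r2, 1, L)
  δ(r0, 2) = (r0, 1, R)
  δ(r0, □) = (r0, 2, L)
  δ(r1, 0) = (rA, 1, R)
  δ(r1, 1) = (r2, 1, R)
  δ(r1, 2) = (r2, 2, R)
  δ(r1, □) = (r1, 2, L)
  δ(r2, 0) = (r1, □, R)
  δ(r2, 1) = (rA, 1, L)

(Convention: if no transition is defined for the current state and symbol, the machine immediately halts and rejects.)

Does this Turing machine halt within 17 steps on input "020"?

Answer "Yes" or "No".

Execution trace:
Initial: [r0]020
Step 1: δ(r0, 0) = (r2, 1, L) → [r2]□120

No transition is defined for δ(r2, □). By convention the machine halts and rejects.
The machine halted after 1 step (within the 17-step bound).

Answer: Yes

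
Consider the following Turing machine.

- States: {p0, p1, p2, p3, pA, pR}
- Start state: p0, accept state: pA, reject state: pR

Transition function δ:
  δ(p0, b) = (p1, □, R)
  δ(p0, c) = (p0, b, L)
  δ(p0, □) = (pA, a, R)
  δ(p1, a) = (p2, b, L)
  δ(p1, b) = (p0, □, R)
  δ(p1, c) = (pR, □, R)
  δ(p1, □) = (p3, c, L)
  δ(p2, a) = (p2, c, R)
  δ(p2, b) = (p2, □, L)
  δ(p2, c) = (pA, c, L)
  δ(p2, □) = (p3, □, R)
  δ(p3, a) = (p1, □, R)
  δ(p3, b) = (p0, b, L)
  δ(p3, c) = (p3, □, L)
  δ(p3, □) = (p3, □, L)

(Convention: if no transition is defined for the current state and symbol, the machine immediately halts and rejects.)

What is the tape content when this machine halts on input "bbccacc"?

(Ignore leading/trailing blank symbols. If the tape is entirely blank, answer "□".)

Execution trace:
Initial: [p0]bbccacc
Step 1: δ(p0, b) = (p1, □, R) → □[p1]bccacc
Step 2: δ(p1, b) = (p0, □, R) → □□[p0]ccacc
Step 3: δ(p0, c) = (p0, b, L) → □[p0]□bcacc
Step 4: δ(p0, □) = (pA, a, R) → □a[pA]bcacc

The machine reaches the accept state pA and halts.

Final tape (ignoring leading/trailing blanks): abcacc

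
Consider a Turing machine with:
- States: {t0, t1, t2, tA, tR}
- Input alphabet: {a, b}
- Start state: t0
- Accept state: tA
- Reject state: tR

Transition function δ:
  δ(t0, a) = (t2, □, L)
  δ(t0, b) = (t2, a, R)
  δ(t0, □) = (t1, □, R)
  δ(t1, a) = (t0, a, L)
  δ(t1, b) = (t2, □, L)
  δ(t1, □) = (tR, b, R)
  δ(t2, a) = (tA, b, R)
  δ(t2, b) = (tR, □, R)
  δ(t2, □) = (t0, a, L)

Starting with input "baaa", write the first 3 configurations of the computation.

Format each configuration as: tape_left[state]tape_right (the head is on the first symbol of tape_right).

Transitions applied:
Step 1: δ(t0, b) = (t2, a, R)
Step 2: δ(t2, a) = (tA, b, R)

The first 3 configurations are:
[t0]baaa ⊢ a[t2]aaa ⊢ ab[tA]aa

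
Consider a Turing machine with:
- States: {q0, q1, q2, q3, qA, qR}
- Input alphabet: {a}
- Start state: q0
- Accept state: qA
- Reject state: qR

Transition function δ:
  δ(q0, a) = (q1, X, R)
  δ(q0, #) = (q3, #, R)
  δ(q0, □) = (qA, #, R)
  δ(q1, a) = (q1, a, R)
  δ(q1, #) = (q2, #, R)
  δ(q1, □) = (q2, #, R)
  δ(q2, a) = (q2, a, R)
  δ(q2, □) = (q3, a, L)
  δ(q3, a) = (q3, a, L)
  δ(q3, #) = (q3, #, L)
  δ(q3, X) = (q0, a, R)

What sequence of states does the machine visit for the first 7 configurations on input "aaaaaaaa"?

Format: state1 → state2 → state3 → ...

Execution trace:
Initial: [q0]aaaaaaaa
Step 1: δ(q0, a) = (q1, X, R) → X[q1]aaaaaaa
Step 2: δ(q1, a) = (q1, a, R) → Xa[q1]aaaaaa
Step 3: δ(q1, a) = (q1, a, R) → Xaa[q1]aaaaa
Step 4: δ(q1, a) = (q1, a, R) → Xaaa[q1]aaaa
Step 5: δ(q1, a) = (q1, a, R) → Xaaaa[q1]aaa
Step 6: δ(q1, a) = (q1, a, R) → Xaaaaa[q1]aa

State sequence: q0 → q1 → q1 → q1 → q1 → q1 → q1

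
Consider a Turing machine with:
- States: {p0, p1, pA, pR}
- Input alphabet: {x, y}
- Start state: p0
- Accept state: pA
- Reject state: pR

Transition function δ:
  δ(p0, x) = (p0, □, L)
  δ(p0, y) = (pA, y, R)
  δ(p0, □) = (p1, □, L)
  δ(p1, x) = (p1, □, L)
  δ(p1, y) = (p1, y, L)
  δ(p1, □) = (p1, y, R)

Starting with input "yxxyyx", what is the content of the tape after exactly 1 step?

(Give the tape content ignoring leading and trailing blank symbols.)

Execution trace:
Initial: [p0]yxxyyx
Step 1: δ(p0, y) = (pA, y, R) → y[pA]xxyyx

The machine reaches the accept state pA and halts.

After 1 step, the tape (ignoring leading/trailing blanks) is: yxxyyx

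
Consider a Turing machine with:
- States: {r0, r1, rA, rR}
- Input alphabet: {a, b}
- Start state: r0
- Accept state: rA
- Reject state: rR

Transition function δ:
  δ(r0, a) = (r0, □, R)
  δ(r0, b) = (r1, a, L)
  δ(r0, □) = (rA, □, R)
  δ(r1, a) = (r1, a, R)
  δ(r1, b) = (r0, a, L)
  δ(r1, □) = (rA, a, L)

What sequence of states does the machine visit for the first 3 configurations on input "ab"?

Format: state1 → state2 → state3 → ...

Execution trace:
Initial: [r0]ab
Step 1: δ(r0, a) = (r0, □, R) → □[r0]b
Step 2: δ(r0, b) = (r1, a, L) → [r1]□a

State sequence: r0 → r0 → r1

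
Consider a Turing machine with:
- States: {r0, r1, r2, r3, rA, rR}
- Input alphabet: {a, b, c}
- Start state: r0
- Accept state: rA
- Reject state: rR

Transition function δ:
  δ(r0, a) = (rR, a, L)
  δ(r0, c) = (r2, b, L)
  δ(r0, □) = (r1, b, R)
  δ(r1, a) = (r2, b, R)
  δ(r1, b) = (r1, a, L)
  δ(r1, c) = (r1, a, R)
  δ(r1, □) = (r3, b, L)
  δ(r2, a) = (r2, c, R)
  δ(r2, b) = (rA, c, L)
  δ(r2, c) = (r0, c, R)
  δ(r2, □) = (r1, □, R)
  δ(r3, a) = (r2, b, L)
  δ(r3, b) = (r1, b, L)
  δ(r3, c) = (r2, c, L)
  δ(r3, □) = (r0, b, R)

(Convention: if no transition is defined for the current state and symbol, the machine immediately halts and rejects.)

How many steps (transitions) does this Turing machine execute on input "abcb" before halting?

Execution trace:
Initial: [r0]abcb
Step 1: δ(r0, a) = (rR, a, L) → [rR]□abcb

The machine reaches the reject state rR and halts.

The machine executed 1 step before halting.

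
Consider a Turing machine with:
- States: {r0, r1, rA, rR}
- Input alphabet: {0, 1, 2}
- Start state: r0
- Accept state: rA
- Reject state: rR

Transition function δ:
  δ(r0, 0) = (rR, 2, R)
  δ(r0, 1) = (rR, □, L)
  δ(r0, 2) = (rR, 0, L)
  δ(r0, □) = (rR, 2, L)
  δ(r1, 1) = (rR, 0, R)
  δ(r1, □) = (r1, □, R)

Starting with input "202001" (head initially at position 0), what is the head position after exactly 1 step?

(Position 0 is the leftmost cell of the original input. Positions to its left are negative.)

Execution trace (head position shown):
Step 0: [r0]202001  (head at position 0)
Step 1: move left → [rR]□002001  (head at position -1)

After 1 step, the head is at position -1.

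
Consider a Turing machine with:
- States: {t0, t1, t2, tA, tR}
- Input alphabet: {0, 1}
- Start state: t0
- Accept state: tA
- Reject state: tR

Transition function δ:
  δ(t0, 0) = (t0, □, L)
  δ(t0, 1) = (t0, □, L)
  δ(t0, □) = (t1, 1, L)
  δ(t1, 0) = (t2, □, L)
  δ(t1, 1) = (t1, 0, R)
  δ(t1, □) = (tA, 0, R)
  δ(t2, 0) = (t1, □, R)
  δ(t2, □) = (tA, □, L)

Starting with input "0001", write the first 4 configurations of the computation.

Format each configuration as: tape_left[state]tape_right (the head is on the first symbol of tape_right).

Transitions applied:
Step 1: δ(t0, 0) = (t0, □, L)
Step 2: δ(t0, □) = (t1, 1, L)
Step 3: δ(t1, □) = (tA, 0, R)

The first 4 configurations are:
[t0]0001 ⊢ [t0]□□001 ⊢ [t1]□1□001 ⊢ 0[tA]1□001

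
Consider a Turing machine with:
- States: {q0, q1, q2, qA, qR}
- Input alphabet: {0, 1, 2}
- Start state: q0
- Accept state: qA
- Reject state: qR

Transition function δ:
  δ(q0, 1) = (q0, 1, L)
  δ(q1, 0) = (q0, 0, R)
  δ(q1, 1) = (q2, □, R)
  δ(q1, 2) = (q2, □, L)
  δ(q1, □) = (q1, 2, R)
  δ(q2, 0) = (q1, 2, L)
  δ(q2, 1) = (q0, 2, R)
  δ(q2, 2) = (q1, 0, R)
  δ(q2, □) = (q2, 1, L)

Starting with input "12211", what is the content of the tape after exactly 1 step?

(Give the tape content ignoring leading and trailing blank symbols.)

Execution trace:
Initial: [q0]12211
Step 1: δ(q0, 1) = (q0, 1, L) → [q0]□12211

No transition is defined for δ(q0, □). By convention the machine halts and rejects.

After 1 step, the tape (ignoring leading/trailing blanks) is: 12211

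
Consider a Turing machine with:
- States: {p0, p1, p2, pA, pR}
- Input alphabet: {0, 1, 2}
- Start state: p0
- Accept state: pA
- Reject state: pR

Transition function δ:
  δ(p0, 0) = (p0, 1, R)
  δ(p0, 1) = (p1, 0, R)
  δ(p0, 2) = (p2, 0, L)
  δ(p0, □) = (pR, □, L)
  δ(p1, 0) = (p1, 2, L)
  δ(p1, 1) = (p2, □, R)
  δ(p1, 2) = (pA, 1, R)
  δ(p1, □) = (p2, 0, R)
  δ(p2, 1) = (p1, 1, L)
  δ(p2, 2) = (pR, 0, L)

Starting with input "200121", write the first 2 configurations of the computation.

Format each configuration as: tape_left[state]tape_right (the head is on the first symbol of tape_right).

Transitions applied:
Step 1: δ(p0, 2) = (p2, 0, L)

The first 2 configurations are:
[p0]200121 ⊢ [p2]□000121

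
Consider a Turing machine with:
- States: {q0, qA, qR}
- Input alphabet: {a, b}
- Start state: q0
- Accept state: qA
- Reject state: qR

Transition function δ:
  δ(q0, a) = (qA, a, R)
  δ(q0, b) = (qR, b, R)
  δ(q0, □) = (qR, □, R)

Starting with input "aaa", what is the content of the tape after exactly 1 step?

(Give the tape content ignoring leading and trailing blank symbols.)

Execution trace:
Initial: [q0]aaa
Step 1: δ(q0, a) = (qA, a, R) → a[qA]aa

The machine reaches the accept state qA and halts.

After 1 step, the tape (ignoring leading/trailing blanks) is: aaa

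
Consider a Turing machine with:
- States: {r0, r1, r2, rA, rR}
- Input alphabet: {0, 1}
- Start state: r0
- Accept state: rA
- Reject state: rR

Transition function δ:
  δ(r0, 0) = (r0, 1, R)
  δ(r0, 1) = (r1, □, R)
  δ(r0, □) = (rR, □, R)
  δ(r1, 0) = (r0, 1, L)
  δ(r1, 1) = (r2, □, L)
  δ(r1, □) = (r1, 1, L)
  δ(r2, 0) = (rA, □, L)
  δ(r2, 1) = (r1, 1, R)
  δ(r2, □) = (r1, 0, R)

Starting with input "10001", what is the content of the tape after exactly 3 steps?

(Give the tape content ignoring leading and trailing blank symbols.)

Execution trace:
Initial: [r0]10001
Step 1: δ(r0, 1) = (r1, □, R) → □[r1]0001
Step 2: δ(r1, 0) = (r0, 1, L) → [r0]□1001
Step 3: δ(r0, □) = (rR, □, R) → □[rR]1001

The machine reaches the reject state rR and halts.

After 3 steps, the tape (ignoring leading/trailing blanks) is: 1001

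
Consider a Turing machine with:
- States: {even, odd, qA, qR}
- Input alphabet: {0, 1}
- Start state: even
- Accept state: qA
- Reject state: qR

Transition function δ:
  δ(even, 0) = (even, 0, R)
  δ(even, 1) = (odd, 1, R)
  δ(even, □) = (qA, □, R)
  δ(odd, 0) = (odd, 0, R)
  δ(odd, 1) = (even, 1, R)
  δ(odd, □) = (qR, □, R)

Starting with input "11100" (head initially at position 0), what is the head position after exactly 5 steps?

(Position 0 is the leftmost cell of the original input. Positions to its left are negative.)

Execution trace (head position shown):
Step 0: [even]11100  (head at position 0)
Step 1: move right → 1[odd]1100  (head at position 1)
Step 2: move right → 11[even]100  (head at position 2)
Step 3: move right → 111[odd]00  (head at position 3)
Step 4: move right → 1110[odd]0  (head at position 4)
Step 5: move right → 11100[odd]□  (head at position 5)

After 5 steps, the head is at position 5.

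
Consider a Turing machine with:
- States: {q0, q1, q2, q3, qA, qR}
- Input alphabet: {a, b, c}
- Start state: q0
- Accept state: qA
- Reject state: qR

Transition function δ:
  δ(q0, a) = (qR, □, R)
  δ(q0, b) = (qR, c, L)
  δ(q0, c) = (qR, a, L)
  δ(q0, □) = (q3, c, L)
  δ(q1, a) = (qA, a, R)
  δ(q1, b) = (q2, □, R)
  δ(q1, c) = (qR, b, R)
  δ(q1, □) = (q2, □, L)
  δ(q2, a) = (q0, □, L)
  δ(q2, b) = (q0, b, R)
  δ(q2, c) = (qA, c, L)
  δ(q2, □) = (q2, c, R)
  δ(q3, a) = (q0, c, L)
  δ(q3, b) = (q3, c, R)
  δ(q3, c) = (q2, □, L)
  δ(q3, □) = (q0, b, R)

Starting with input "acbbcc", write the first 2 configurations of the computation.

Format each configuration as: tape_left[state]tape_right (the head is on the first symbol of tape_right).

Transitions applied:
Step 1: δ(q0, a) = (qR, □, R)

The first 2 configurations are:
[q0]acbbcc ⊢ □[qR]cbbcc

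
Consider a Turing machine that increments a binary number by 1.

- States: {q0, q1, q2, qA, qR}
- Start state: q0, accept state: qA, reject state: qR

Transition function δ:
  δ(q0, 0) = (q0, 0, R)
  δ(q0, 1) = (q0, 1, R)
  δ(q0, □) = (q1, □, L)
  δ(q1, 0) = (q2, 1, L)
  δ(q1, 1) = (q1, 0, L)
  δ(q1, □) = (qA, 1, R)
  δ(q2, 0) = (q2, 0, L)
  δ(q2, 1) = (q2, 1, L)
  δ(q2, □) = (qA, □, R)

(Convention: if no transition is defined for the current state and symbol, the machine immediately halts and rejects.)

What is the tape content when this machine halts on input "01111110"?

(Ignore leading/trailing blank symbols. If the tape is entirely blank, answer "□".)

Execution trace:
Initial: [q0]01111110
Step 1: δ(q0, 0) = (q0, 0, R) → 0[q0]1111110
Step 2: δ(q0, 1) = (q0, 1, R) → 01[q0]111110
Step 3: δ(q0, 1) = (q0, 1, R) → 011[q0]11110
Step 4: δ(q0, 1) = (q0, 1, R) → 0111[q0]1110
Step 5: δ(q0, 1) = (q0, 1, R) → 01111[q0]110
Step 6: δ(q0, 1) = (q0, 1, R) → 011111[q0]10
Step 7: δ(q0, 1) = (q0, 1, R) → 0111111[q0]0
Step 8: δ(q0, 0) = (q0, 0, R) → 01111110[q0]□
Step 9: δ(q0, □) = (q1, □, L) → 0111111[q1]0□
Step 10: δ(q1, 0) = (q2, 1, L) → 011111[q2]11□
Step 11: δ(q2, 1) = (q2, 1, L) → 01111[q2]111□
Step 12: δ(q2, 1) = (q2, 1, L) → 0111[q2]1111□
Step 13: δ(q2, 1) = (q2, 1, L) → 011[q2]11111□
Step 14: δ(q2, 1) = (q2, 1, L) → 01[q2]111111□
Step 15: δ(q2, 1) = (q2, 1, L) → 0[q2]1111111□
Step 16: δ(q2, 1) = (q2, 1, L) → [q2]01111111□
Step 17: δ(q2, 0) = (q2, 0, L) → [q2]□01111111□
Step 18: δ(q2, □) = (qA, □, R) → □[qA]01111111□

The machine reaches the accept state qA and halts.

Final tape (ignoring leading/trailing blanks): 01111111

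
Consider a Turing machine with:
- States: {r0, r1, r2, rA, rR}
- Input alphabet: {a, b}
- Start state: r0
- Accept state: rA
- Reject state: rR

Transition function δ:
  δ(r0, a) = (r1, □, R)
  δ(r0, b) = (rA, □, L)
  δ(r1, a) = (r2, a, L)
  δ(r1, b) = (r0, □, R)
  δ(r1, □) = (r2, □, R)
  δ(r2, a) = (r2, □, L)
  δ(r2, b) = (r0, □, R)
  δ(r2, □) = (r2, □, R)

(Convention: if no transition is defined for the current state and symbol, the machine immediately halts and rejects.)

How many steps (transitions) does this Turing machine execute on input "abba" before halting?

Execution trace:
Initial: [r0]abba
Step 1: δ(r0, a) = (r1, □, R) → □[r1]bba
Step 2: δ(r1, b) = (r0, □, R) → □□[r0]ba
Step 3: δ(r0, b) = (rA, □, L) → □[rA]□□a

The machine reaches the accept state rA and halts.

The machine executed 3 steps before halting.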